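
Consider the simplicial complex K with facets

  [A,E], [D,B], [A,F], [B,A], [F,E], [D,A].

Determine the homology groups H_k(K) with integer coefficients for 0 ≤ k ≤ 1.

H_0 ≅ Z,  H_1 ≅ Z^2.

Take the total order A < B < D < E < F on the vertex set. Then K (dimension 1) consists of the simplices:

  0-simplices (5): A, B, D, E, F
  1-simplices (6): AB, AD, AE, AF, BD, EF

so the chain groups are C_0 ≅ Z^5, C_1 ≅ Z^6.

The boundary map ∂_1: C_1 → C_0 is given by ∂[p,q] = [q] − [p]. For instance
  ∂AB = B − A.
As a 5×6 matrix over Z this has rank 4, with invariant factors (1,1,1,1).

Now H_k = ker ∂_k / im ∂_{k+1}, so:

  H_0: rank C_0 − rank ∂_1 = 5 − 4 = 1, and the invariant factors of ∂_1 are all 1, so H_0 = Z.
  H_1: rank ker ∂_1 − rank ∂_2 = (6 − 4) − 0 = 2, and there is no ∂_2, so H_1 = Z^2.

As a check, the Euler characteristic is 5 − 6 = -1, which agrees with 1 − 2 = -1.
(K is a triangulation of a wedge of 2 circles.)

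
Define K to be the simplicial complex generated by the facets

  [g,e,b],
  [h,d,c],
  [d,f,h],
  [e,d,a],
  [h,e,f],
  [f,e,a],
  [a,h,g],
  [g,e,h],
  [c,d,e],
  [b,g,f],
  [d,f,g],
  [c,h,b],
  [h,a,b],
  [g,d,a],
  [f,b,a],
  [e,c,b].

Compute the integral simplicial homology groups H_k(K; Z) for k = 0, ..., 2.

We work with the vertex ordering a < b < c < d < e < f < g < h. The simplices of K, each written with vertices in increasing order, are:

  0-simplices (8): a, b, c, d, e, f, g, h
  1-simplices (24): ab, ad, ae, af, ag, ah, bc, be, bf, bg, bh, cd, ce, ch, de, df, dg, dh, ef, eg, eh, fg, fh, gh
  2-simplices (16): abf, abh, ade, adg, aef, agh, bce, bch, beg, bfg, cde, cdh, dfg, dfh, efh, egh

giving chain groups C_0 ≅ Z^8, C_1 ≅ Z^24, C_2 ≅ Z^16.

Boundary ∂_1: C_1 → C_0 is given by ∂[p,q] = [q] − [p]. For instance
  ∂de = e − d.
As a 8×24 matrix over Z this has rank 7, with invariant factors (1,1,1,1,1,1,1).

∂_2: C_2 → C_1 sends each 2-simplex [p,q,r] to [q,r] − [p,r] + [p,q]. For instance
  ∂efh = fh − eh + ef,
  ∂egh = gh − eh + eg.
The 24×16 boundary matrix has rank 15 and Smith normal form diag(1,1,1,1,1,1,1,1,1,1,1,1,1,1,1).

From H_k ≅ ker(∂_k) / im(∂_{k+1}) we obtain:

  H_0: rank C_0 − rank ∂_1 = 8 − 7 = 1, and the invariant factors of ∂_1 are all 1, so H_0 ≅ Z.
  H_1: rank ker ∂_1 − rank ∂_2 = (24 − 7) − 15 = 2, and the invariant factors of ∂_2 are all 1, so H_1 ≅ Z^2.
  H_2: rank ker ∂_2 − rank ∂_3 = (16 − 15) − 0 = 1, and there is no ∂_3, so H_2 ≅ Z.

H_0 ≅ Z,  H_1 ≅ Z^2,  H_2 ≅ Z.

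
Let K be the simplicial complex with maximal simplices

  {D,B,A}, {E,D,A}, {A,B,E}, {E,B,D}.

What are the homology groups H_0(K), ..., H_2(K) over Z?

H_0 ≅ Z,  H_1 = 0,  H_2 ≅ Z.

K has 4 vertices, 6 edges, 4 triangles.
rank ∂_0 = 0, rank ∂_1 = 3 ⇒ b_0 = 4 − 0 − 3 = 1; all invariant factors of ∂_1 are 1 so no torsion. So H_0 ≅ Z.
rank ∂_1 = 3, rank ∂_2 = 3 ⇒ b_1 = 6 − 3 − 3 = 0; all invariant factors of ∂_2 are 1 so no torsion. So H_1 ≅ 0.
rank ∂_2 = 3, rank ∂_3 = 0 ⇒ b_2 = 4 − 3 − 0 = 1. So H_2 ≅ Z.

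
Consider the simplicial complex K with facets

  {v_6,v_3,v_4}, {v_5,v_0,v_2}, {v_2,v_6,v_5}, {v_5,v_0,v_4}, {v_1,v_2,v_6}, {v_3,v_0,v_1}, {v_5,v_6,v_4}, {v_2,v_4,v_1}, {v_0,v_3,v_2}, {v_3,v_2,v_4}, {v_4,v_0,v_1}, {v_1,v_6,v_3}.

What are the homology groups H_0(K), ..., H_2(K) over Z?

Fix the vertex order v_0 < v_1 < v_2 < v_3 < v_4 < v_5 < v_6 and write every simplex with vertices in increasing order. Then dim K = 2 and the simplices of K are:

  0-simplices (7): [v_0], [v_1], [v_2], [v_3], [v_4], [v_5], [v_6]
  1-simplices (18): (18 of them)
  2-simplices (12): (12 of them)

Hence C_0 ≅ Z^7, C_1 ≅ Z^18, C_2 ≅ Z^12.

Boundary ∂_1: C_1 → C_0 sends each edge [p,q] (with p < q) to q − p. For instance
  ∂[v_5,v_6] = [v_6] − [v_5].
As a 7×18 matrix over Z this has rank 6, with invariant factors (1,1,1,1,1,1).

The boundary map ∂_2: C_2 → C_1 sends each 2-simplex [p,q,r] to [q,r] − [p,r] + [p,q]. For instance
  ∂[v_1,v_3,v_6] = [v_3,v_6] − [v_1,v_6] + [v_1,v_3],
  ∂[v_0,v_1,v_4] = [v_1,v_4] − [v_0,v_4] + [v_0,v_1].
As a 18×12 matrix over Z this has rank 12, with invariant factors (1,1,1,1,1,1,1,1,1,1,1,2).

Computing H_k = (kernel of ∂_k) / (image of ∂_{k+1}):

  H_0: rank C_0 − rank ∂_1 = 7 − 6 = 1, and the invariant factors of ∂_1 are all 1, so H_0 ≅ Z.
  H_1: rank ker ∂_1 − rank ∂_2 = (18 − 6) − 12 = 0, and ∂_2 has invariant factor 2 > 1, so H_1 ≅ Z/2.
  H_2: rank ker ∂_2 − rank ∂_3 = (12 − 12) − 0 = 0, and there is no ∂_3, so H_2 ≅ 0.

As a check, the Euler characteristic is 7 − 18 + 12 = 1, which agrees with 1 − 0 + 0 = 1.

H_0 ≅ Z,  H_1 ≅ Z/2,  H_2 = 0.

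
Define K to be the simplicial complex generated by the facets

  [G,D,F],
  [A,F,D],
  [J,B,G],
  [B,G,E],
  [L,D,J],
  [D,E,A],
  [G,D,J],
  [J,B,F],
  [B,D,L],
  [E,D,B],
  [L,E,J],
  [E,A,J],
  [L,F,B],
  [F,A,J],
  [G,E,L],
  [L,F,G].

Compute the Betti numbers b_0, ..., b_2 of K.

We work with the vertex ordering A < B < D < E < F < G < J < L. The simplices of K, each written with vertices in increasing order, are:

  0-simplices (8): A, B, D, E, F, G, J, L
  1-simplices (24): AD, AE, AF, AJ, BD, BE, BF, BG, BJ, BL, DE, DF, DG, DJ, DL, EG, EJ, EL, FG, FJ, FL, GJ, GL, JL
  2-simplices (16): ADE, ADF, AEJ, AFJ, BDE, BDL, BEG, BFJ, BFL, BGJ, DFG, DGJ, DJL, EGL, EJL, FGL

so the chain groups are C_0 ≅ Z^8, C_1 ≅ Z^24, C_2 ≅ Z^16.

Boundary ∂_1: C_1 → C_0 sends each edge [p,q] (with p < q) to q − p. For instance
  ∂EG = G − E.
The resulting 8×24 matrix has rank 7, and its Smith normal form has invariant factors (1,1,1,1,1,1,1).

The boundary map ∂_2: C_2 → C_1 sends each 2-simplex [p,q,r] to [q,r] − [p,r] + [p,q]. For instance
  ∂BDL = DL − BL + BD,
  ∂DJL = JL − DL + DJ.
The resulting 24×16 matrix has rank 15, and its Smith normal form has invariant factors (1,1,1,1,1,1,1,1,1,1,1,1,1,1,1).

Reading off H_k = ker ∂_k / im ∂_{k+1}:

  H_0: rank C_0 − rank ∂_1 = 8 − 7 = 1, and the invariant factors of ∂_1 are all 1, so H_0 ≅ Z.
  H_1: rank ker ∂_1 − rank ∂_2 = (24 − 7) − 15 = 2, and the invariant factors of ∂_2 are all 1, so H_1 ≅ Z^2.
  H_2: rank ker ∂_2 − rank ∂_3 = (16 − 15) − 0 = 1, and there is no ∂_3, so H_2 ≅ Z.

Hence the Betti numbers are b_0 = 1, b_1 = 2, b_2 = 1.

b_0 = 1, b_1 = 2, b_2 = 1.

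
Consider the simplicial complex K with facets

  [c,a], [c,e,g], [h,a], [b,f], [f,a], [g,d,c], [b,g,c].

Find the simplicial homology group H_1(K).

Fix the vertex order a < b < c < d < e < f < g < h and write every simplex with vertices in increasing order. Then dim K = 2 and the simplices of K are:

  0-simplices (8): a, b, c, d, e, f, g, h
  1-simplices (11): ac, af, ah, bc, bf, bg, cd, ce, cg, dg, eg
  2-simplices (3): bcg, cdg, ceg

giving chain groups C_0 ≅ Z^8, C_1 ≅ Z^11, C_2 ≅ Z^3.

Boundary ∂_1: C_1 → C_0 sends each edge [p,q] (with p < q) to q − p.
The resulting 8×11 matrix has rank 7, and its Smith normal form has invariant factors (1,1,1,1,1,1,1).

Boundary ∂_2: C_2 → C_1 acts by ∂[p,q,r] = [q,r] − [p,r] + [p,q]. For instance
  ∂cdg = dg − cg + cd,
  ∂ceg = eg − cg + ce.
This gives a 11×3 integer matrix of rank 3; reducing to Smith normal form yields diagonal entries (1,1,1).

Reading off H_k = ker ∂_k / im ∂_{k+1}:

  H_1: rank ker ∂_1 − rank ∂_2 = (11 − 7) − 3 = 1, and the invariant factors of ∂_2 are all 1, so H_1 = Z.

H_1 ≅ Z.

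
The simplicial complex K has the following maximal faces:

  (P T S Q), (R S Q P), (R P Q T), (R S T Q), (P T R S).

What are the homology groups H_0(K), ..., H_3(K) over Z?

H_0 = Z,  H_1 = 0,  H_2 = 0,  H_3 = Z.

Take the total order P < Q < R < S < T on the vertex set. Then K (dimension 3) consists of the simplices:

  0-simplices (5): P, Q, R, S, T
  1-simplices (10): PQ, PR, PS, PT, QR, QS, QT, RS, RT, ST
  2-simplices (10): PQR, PQS, PQT, PRS, PRT, PST, QRS, QRT, QST, RST
  3-simplices (5): PQRS, PQRT, PQST, PRST, QRST

giving chain groups C_0 ≅ Z^5, C_1 ≅ Z^10, C_2 ≅ Z^10, C_3 ≅ Z^5.

The boundary map ∂_1: C_1 → C_0 is given by ∂[p,q] = [q] − [p].
This gives a 5×10 integer matrix of rank 4; reducing to Smith normal form yields diagonal entries (1,1,1,1).

Boundary ∂_2: C_2 → C_1 sends each 2-simplex [p,q,r] to [q,r] − [p,r] + [p,q]. For instance
  ∂QRS = RS − QS + QR,
  ∂QST = ST − QT + QS.
The resulting 10×10 matrix has rank 6, and its Smith normal form has invariant factors (1,1,1,1,1,1).

The boundary map ∂_3: C_3 → C_2 sends each 3-simplex σ to the alternating sum Σ_i (−1)^i (σ with its i-th vertex removed). For instance
  ∂QRST = RST − QST + QRT − QRS,
  ∂PRST = RST − PST + PRT − PRS.
The 10×5 boundary matrix has rank 4 and Smith normal form diag(1,1,1,1).

Computing H_k = (kernel of ∂_k) / (image of ∂_{k+1}):

  H_0: rank C_0 − rank ∂_1 = 5 − 4 = 1, and the invariant factors of ∂_1 are all 1, so H_0 ≅ Z.
  H_1: rank ker ∂_1 − rank ∂_2 = (10 − 4) − 6 = 0, and the invariant factors of ∂_2 are all 1, so H_1 ≅ 0.
  H_2: rank ker ∂_2 − rank ∂_3 = (10 − 6) − 4 = 0, and the invariant factors of ∂_3 are all 1, so H_2 ≅ 0.
  H_3: rank ker ∂_3 − rank ∂_4 = (5 − 4) − 0 = 1, and there is no ∂_4, so H_3 ≅ Z.

As a check, the Euler characteristic is 5 − 10 + 10 − 5 = 0, which agrees with 1 − 0 + 0 − 1 = 0.
(K is a triangulation of the 3-sphere S^3.)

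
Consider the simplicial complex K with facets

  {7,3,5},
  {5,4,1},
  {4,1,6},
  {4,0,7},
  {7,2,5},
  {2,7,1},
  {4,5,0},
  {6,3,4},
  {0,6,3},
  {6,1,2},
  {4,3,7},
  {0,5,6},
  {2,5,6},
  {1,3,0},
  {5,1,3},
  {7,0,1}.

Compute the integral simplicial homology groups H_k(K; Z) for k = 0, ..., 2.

Order the vertices as 0 < 1 < 2 < 3 < 4 < 5 < 6 < 7. Listing each simplex with vertices in this order, K has dimension 2 with simplices:

  0-simplices (8): [0], [1], [2], [3], [4], [5], [6], [7]
  1-simplices (24): (24 of them)
  2-simplices (16): [0,1,3], [0,1,7], [0,3,6], [0,4,5], [0,4,7], [0,5,6], [1,2,6], [1,2,7], [1,3,5], [1,4,5], [1,4,6], [2,5,6], [2,5,7], [3,4,6], [3,4,7], [3,5,7]

giving chain groups C_0 ≅ Z^8, C_1 ≅ Z^24, C_2 ≅ Z^16.

∂_1: C_1 → C_0 sends each edge [p,q] (with p < q) to q − p. For instance
  ∂[3,6] = [6] − [3].
The resulting 8×24 matrix has rank 7, and its Smith normal form has invariant factors (1,1,1,1,1,1,1).

∂_2: C_2 → C_1 acts by ∂[p,q,r] = [q,r] − [p,r] + [p,q]. For instance
  ∂[3,4,6] = [4,6] − [3,6] + [3,4],
  ∂[0,1,7] = [1,7] − [0,7] + [0,1].
The resulting 24×16 matrix has rank 15, and its Smith normal form has invariant factors (1,1,1,1,1,1,1,1,1,1,1,1,1,1,1).

Now H_k = ker ∂_k / im ∂_{k+1}, so:

  H_0: rank C_0 − rank ∂_1 = 8 − 7 = 1, and the invariant factors of ∂_1 are all 1, so H_0 = Z.
  H_1: rank ker ∂_1 − rank ∂_2 = (24 − 7) − 15 = 2, and the invariant factors of ∂_2 are all 1, so H_1 = Z^2.
  H_2: rank ker ∂_2 − rank ∂_3 = (16 − 15) − 0 = 1, and there is no ∂_3, so H_2 = Z.

(K is a triangulation of the torus T^2.)

H_0 ≅ Z,  H_1 ≅ Z^2,  H_2 ≅ Z.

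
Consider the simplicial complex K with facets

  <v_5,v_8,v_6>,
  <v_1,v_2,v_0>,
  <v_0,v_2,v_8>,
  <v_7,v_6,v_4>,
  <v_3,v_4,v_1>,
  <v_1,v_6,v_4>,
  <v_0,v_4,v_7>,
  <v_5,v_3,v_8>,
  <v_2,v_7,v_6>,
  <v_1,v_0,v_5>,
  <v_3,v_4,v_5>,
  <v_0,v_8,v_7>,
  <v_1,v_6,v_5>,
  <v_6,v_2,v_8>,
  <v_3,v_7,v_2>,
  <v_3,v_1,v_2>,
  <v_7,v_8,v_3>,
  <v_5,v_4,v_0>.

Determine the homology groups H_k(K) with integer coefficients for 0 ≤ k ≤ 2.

Order the vertices as v_0 < v_1 < v_2 < v_3 < v_4 < v_5 < v_6 < v_7 < v_8. Listing each simplex with vertices in this order, K has dimension 2 with simplices:

  0-simplices (9): [v_0], [v_1], [v_2], [v_3], [v_4], [v_5], [v_6], [v_7], [v_8]
  1-simplices (27): (27 of them)
  2-simplices (18): (18 of them)

Hence C_0 ≅ Z^9, C_1 ≅ Z^27, C_2 ≅ Z^18.

Boundary ∂_1: C_1 → C_0 maps an edge to its endpoints' difference, ∂[p,q] = q − p.
The resulting 9×27 matrix has rank 8, and its Smith normal form has invariant factors (1,1,1,1,1,1,1,1).

Boundary ∂_2: C_2 → C_1 maps a triangle to the signed sum of its edges. For instance
  ∂[v_0,v_4,v_7] = [v_4,v_7] − [v_0,v_7] + [v_0,v_4],
  ∂[v_3,v_7,v_8] = [v_7,v_8] − [v_3,v_8] + [v_3,v_7].
The resulting 27×18 matrix has rank 18, and its Smith normal form has invariant factors (1,1,1,1,1,1,1,1,1,1,1,1,1,1,1,1,1,2).

Reading off H_k = ker ∂_k / im ∂_{k+1}:

  H_0: rank C_0 − rank ∂_1 = 9 − 8 = 1, and the invariant factors of ∂_1 are all 1, so H_0 = Z.
  H_1: rank ker ∂_1 − rank ∂_2 = (27 − 8) − 18 = 1, and ∂_2 has invariant factor 2 > 1, so H_1 = Z ⊕ Z_2.
  H_2: rank ker ∂_2 − rank ∂_3 = (18 − 18) − 0 = 0, and there is no ∂_3, so H_2 = 0.

As a check, the Euler characteristic is 9 − 27 + 18 = 0, which agrees with 1 − 1 + 0 = 0.
(K is a triangulation of the Klein bottle.)

H_0 ≅ Z,  H_1 ≅ Z ⊕ Z_2,  H_2 = 0.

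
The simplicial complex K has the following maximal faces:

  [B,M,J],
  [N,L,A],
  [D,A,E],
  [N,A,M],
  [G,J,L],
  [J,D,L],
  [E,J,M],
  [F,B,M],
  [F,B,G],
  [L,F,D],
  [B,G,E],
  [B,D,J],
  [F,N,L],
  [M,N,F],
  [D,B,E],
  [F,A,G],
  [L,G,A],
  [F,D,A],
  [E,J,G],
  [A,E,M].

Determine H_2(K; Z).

H_2 = 0.

Order the vertices as A < B < D < E < F < G < J < L < M < N. Listing each simplex with vertices in this order, K has dimension 2 with simplices:

  0-simplices (10): A, B, D, E, F, G, J, L, M, N
  1-simplices (30): AD, AE, AF, AG, AL, AM, AN, BD, BE, BF, BG, BJ, BM, DE, DF, DJ, DL, EG, EJ, EM, FG, FL, FM, FN, GJ, GL, JL, JM, LN, MN
  2-simplices (20): ADE, ADF, AEM, AFG, AGL, ALN, AMN, BDE, BDJ, BEG, BFG, BFM, BJM, DFL, DJL, EGJ, EJM, FLN, FMN, GJL

Hence C_0 ≅ Z^10, C_1 ≅ Z^30, C_2 ≅ Z^20.

∂_1: C_1 → C_0 maps an edge to its endpoints' difference, ∂[p,q] = q − p.
The resulting 10×30 matrix has rank 9, and its Smith normal form has invariant factors (1,1,1,1,1,1,1,1,1).

Boundary ∂_2: C_2 → C_1 acts by ∂[p,q,r] = [q,r] − [p,r] + [p,q]. For instance
  ∂BDE = DE − BE + BD,
  ∂DJL = JL − DL + DJ.
As a 30×20 matrix over Z this has rank 20, with invariant factors (1,1,1,1,1,1,1,1,1,1,1,1,1,1,1,1,1,1,1,2).

From H_k ≅ ker(∂_k) / im(∂_{k+1}) we obtain:

  H_2: rank ker ∂_2 − rank ∂_3 = (20 − 20) − 0 = 0, and there is no ∂_3, so H_2 = 0.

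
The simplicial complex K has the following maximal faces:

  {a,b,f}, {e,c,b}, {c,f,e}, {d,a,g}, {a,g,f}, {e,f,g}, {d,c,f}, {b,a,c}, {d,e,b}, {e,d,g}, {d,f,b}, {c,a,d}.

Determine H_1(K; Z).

H_1 ≅ Z/2.

We work with the vertex ordering a < b < c < d < e < f < g. The simplices of K, each written with vertices in increasing order, are:

  0-simplices (7): a, b, c, d, e, f, g
  1-simplices (18): ab, ac, ad, af, ag, bc, bd, be, bf, cd, ce, cf, de, df, dg, ef, eg, fg
  2-simplices (12): abc, abf, acd, adg, afg, bce, bde, bdf, cdf, cef, deg, efg

Hence C_0 ≅ Z^7, C_1 ≅ Z^18, C_2 ≅ Z^12.

The boundary map ∂_1: C_1 → C_0 sends each edge [p,q] (with p < q) to q − p.
This gives a 7×18 integer matrix of rank 6; reducing to Smith normal form yields diagonal entries (1,1,1,1,1,1).

The boundary map ∂_2: C_2 → C_1 acts by ∂[p,q,r] = [q,r] − [p,r] + [p,q]. For instance
  ∂bde = de − be + bd,
  ∂bdf = df − bf + bd.
The resulting 18×12 matrix has rank 12, and its Smith normal form has invariant factors (1,1,1,1,1,1,1,1,1,1,1,2).

Now H_k = ker ∂_k / im ∂_{k+1}, so:

  H_1: rank ker ∂_1 − rank ∂_2 = (18 − 6) − 12 = 0, and ∂_2 has invariant factor 2 > 1, so H_1 ≅ Z/2.

(K is a triangulation of the real projective plane RP^2.)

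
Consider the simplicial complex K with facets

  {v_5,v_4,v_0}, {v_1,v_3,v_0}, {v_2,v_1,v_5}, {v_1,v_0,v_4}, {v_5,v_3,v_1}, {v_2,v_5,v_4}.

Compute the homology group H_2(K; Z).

Take the total order v_0 < v_1 < v_2 < v_3 < v_4 < v_5 on the vertex set. Then K (dimension 2) consists of the simplices:

  0-simplices (6): [v_0], [v_1], [v_2], [v_3], [v_4], [v_5]
  1-simplices (12): [v_0,v_1], [v_0,v_3], [v_0,v_4], [v_0,v_5], [v_1,v_2], [v_1,v_3], [v_1,v_4], [v_1,v_5], [v_2,v_4], [v_2,v_5], [v_3,v_5], [v_4,v_5]
  2-simplices (6): [v_0,v_1,v_3], [v_0,v_1,v_4], [v_0,v_4,v_5], [v_1,v_2,v_5], [v_1,v_3,v_5], [v_2,v_4,v_5]

so the chain groups are C_0 ≅ Z^6, C_1 ≅ Z^12, C_2 ≅ Z^6.

The boundary map ∂_1: C_1 → C_0 maps an edge to its endpoints' difference, ∂[p,q] = q − p.
The 6×12 boundary matrix has rank 5 and Smith normal form diag(1,1,1,1,1).

∂_2: C_2 → C_1 maps a triangle to the signed sum of its edges. For instance
  ∂[v_1,v_3,v_5] = [v_3,v_5] − [v_1,v_5] + [v_1,v_3],
  ∂[v_0,v_1,v_3] = [v_1,v_3] − [v_0,v_3] + [v_0,v_1].
The resulting 12×6 matrix has rank 6, and its Smith normal form has invariant factors (1,1,1,1,1,1).

Reading off H_k = ker ∂_k / im ∂_{k+1}:

  H_2: rank ker ∂_2 − rank ∂_3 = (6 − 6) − 0 = 0, and there is no ∂_3, so H_2 = 0.

H_2 = 0.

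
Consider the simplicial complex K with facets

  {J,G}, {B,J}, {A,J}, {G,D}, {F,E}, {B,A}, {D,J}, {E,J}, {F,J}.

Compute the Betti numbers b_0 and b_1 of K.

Fix the vertex order A < B < D < E < F < G < J and write every simplex with vertices in increasing order. Then dim K = 1 and the simplices of K are:

  0-simplices (7): A, B, D, E, F, G, J
  1-simplices (9): AB, AJ, BJ, DG, DJ, EF, EJ, FJ, GJ

giving chain groups C_0 ≅ Z^7, C_1 ≅ Z^9.

∂_1: C_1 → C_0 maps an edge to its endpoints' difference, ∂[p,q] = q − p. For instance
  ∂AB = B − A.
The 7×9 boundary matrix has rank 6 and Smith normal form diag(1,1,1,1,1,1).

Computing H_k = (kernel of ∂_k) / (image of ∂_{k+1}):

  H_0: rank C_0 − rank ∂_1 = 7 − 6 = 1, and the invariant factors of ∂_1 are all 1, so H_0 = Z.
  H_1: rank ker ∂_1 − rank ∂_2 = (9 − 6) − 0 = 3, and there is no ∂_2, so H_1 = Z^3.

As a check, the Euler characteristic is 7 − 9 = -2, which agrees with 1 − 3 = -2.

Hence the Betti numbers are b_0 = 1, b_1 = 3.

b_0 = 1, b_1 = 3.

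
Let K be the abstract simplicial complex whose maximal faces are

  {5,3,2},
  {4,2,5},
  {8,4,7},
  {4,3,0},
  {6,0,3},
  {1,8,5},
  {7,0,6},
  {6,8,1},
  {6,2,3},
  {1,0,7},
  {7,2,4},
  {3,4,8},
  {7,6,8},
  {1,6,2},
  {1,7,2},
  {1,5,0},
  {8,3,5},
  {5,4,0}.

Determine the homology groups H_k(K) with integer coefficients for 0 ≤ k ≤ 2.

Order the vertices as 0 < 1 < 2 < 3 < 4 < 5 < 6 < 7 < 8. Listing each simplex with vertices in this order, K has dimension 2 with simplices:

  0-simplices (9): [0], [1], [2], [3], [4], [5], [6], [7], [8]
  1-simplices (27): (27 of them)
  2-simplices (18): [0,1,5], [0,1,7], [0,3,4], [0,3,6], [0,4,5], [0,6,7], [1,2,6], [1,2,7], [1,5,8], [1,6,8], [2,3,5], [2,3,6], [2,4,5], [2,4,7], [3,4,8], [3,5,8], [4,7,8], [6,7,8]

so the chain groups are C_0 ≅ Z^9, C_1 ≅ Z^27, C_2 ≅ Z^18.

The boundary map ∂_1: C_1 → C_0 is given by ∂[p,q] = [q] − [p].
The resulting 9×27 matrix has rank 8, and its Smith normal form has invariant factors (1,1,1,1,1,1,1,1).

Boundary ∂_2: C_2 → C_1 sends each 2-simplex [p,q,r] to [q,r] − [p,r] + [p,q]. For instance
  ∂[1,6,8] = [6,8] − [1,8] + [1,6],
  ∂[4,7,8] = [7,8] − [4,8] + [4,7].
The resulting 27×18 matrix has rank 18, and its Smith normal form has invariant factors (1,1,1,1,1,1,1,1,1,1,1,1,1,1,1,1,1,2).

From H_k ≅ ker(∂_k) / im(∂_{k+1}) we obtain:

  H_0: rank C_0 − rank ∂_1 = 9 − 8 = 1, and the invariant factors of ∂_1 are all 1, so H_0 = Z.
  H_1: rank ker ∂_1 − rank ∂_2 = (27 − 8) − 18 = 1, and ∂_2 has invariant factor 2 > 1, so H_1 = Z ⊕ Z_2.
  H_2: rank ker ∂_2 − rank ∂_3 = (18 − 18) − 0 = 0, and there is no ∂_3, so H_2 = 0.

As a check, the Euler characteristic is 9 − 27 + 18 = 0, which agrees with 1 − 1 + 0 = 0.

H_0 = Z,  H_1 = Z ⊕ Z_2,  H_2 = 0.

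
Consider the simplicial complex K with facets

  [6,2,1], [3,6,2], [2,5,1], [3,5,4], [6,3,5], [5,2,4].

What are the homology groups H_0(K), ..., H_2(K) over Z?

H_0 ≅ Z,  H_1 ≅ Z,  H_2 = 0.

K has 6 vertices, 12 edges, 6 triangles.
rank ∂_0 = 0, rank ∂_1 = 5 ⇒ b_0 = 6 − 0 − 5 = 1; all invariant factors of ∂_1 are 1 so no torsion. So H_0 ≅ Z.
rank ∂_1 = 5, rank ∂_2 = 6 ⇒ b_1 = 12 − 5 − 6 = 1; all invariant factors of ∂_2 are 1 so no torsion. So H_1 ≅ Z.
rank ∂_2 = 6, rank ∂_3 = 0 ⇒ b_2 = 6 − 6 − 0 = 0. So H_2 ≅ 0.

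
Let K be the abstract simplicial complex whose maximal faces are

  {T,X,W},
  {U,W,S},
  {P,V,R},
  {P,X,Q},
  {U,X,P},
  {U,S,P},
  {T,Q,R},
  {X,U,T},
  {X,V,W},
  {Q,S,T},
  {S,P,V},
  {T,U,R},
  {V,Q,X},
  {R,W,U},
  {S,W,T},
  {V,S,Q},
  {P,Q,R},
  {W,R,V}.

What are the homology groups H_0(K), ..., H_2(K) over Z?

H_0 = Z,  H_1 = Z ⊕ Z/2,  H_2 = 0.

Fix the vertex order P < Q < R < S < T < U < V < W < X and write every simplex with vertices in increasing order. Then dim K = 2 and the simplices of K are:

  0-simplices (9): P, Q, R, S, T, U, V, W, X
  1-simplices (27): PQ, PR, PS, PU, PV, PX, QR, QS, QT, QV, QX, RT, RU, RV, RW, ST, SU, SV, SW, TU, TW, TX, UW, UX, VW, VX, WX
  2-simplices (18): PQR, PQX, PRV, PSU, PSV, PUX, QRT, QST, QSV, QVX, RTU, RUW, RVW, STW, SUW, TUX, TWX, VWX

Hence C_0 ≅ Z^9, C_1 ≅ Z^27, C_2 ≅ Z^18.

The boundary map ∂_1: C_1 → C_0 sends each edge [p,q] (with p < q) to q − p. For instance
  ∂SW = W − S.
The resulting 9×27 matrix has rank 8, and its Smith normal form has invariant factors (1,1,1,1,1,1,1,1).

The boundary map ∂_2: C_2 → C_1 sends each 2-simplex [p,q,r] to [q,r] − [p,r] + [p,q]. For instance
  ∂TWX = WX − TX + TW,
  ∂QRT = RT − QT + QR.
This gives a 27×18 integer matrix of rank 18; reducing to Smith normal form yields diagonal entries (1,1,1,1,1,1,1,1,1,1,1,1,1,1,1,1,1,2).

Reading off H_k = ker ∂_k / im ∂_{k+1}:

  H_0: rank C_0 − rank ∂_1 = 9 − 8 = 1, and the invariant factors of ∂_1 are all 1, so H_0 ≅ Z.
  H_1: rank ker ∂_1 − rank ∂_2 = (27 − 8) − 18 = 1, and ∂_2 has invariant factor 2 > 1, so H_1 ≅ Z ⊕ Z/2.
  H_2: rank ker ∂_2 − rank ∂_3 = (18 − 18) − 0 = 0, and there is no ∂_3, so H_2 ≅ 0.

As a check, the Euler characteristic is 9 − 27 + 18 = 0, which agrees with 1 − 1 + 0 = 0.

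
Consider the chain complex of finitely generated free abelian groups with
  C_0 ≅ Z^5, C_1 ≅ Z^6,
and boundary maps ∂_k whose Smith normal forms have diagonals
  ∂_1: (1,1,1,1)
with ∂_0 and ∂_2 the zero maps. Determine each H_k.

H_0: b_0 = 5 − 0 − 4 = 1; torsion from ∂_1 factors > 1: none. So H_0 ≅ Z.
H_1: b_1 = 6 − 4 − 0 = 2; torsion from ∂_2 factors > 1: none. So H_1 ≅ Z^2.

H_0 ≅ Z,  H_1 ≅ Z^2.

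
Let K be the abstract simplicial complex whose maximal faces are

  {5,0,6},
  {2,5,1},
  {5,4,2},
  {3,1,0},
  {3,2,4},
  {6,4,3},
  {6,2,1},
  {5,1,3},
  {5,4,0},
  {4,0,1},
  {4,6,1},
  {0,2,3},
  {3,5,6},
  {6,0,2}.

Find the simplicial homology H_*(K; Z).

H_0 ≅ Z,  H_1 ≅ Z^2,  H_2 ≅ Z.

Fix the vertex order 0 < 1 < 2 < 3 < 4 < 5 < 6 and write every simplex with vertices in increasing order. Then dim K = 2 and the simplices of K are:

  0-simplices (7): [0], [1], [2], [3], [4], [5], [6]
  1-simplices (21): [0,1], [0,2], [0,3], [0,4], [0,5], [0,6], [1,2], [1,3], [1,4], [1,5], [1,6], [2,3], [2,4], [2,5], [2,6], [3,4], [3,5], [3,6], [4,5], [4,6], [5,6]
  2-simplices (14): [0,1,3], [0,1,4], [0,2,3], [0,2,6], [0,4,5], [0,5,6], [1,2,5], [1,2,6], [1,3,5], [1,4,6], [2,3,4], [2,4,5], [3,4,6], [3,5,6]

so the chain groups are C_0 ≅ Z^7, C_1 ≅ Z^21, C_2 ≅ Z^14.

∂_1: C_1 → C_0 is given by ∂[p,q] = [q] − [p].
The 7×21 boundary matrix has rank 6 and Smith normal form diag(1,1,1,1,1,1).

∂_2: C_2 → C_1 sends each 2-simplex [p,q,r] to [q,r] − [p,r] + [p,q]. For instance
  ∂[0,4,5] = [4,5] − [0,5] + [0,4],
  ∂[1,3,5] = [3,5] − [1,5] + [1,3].
This gives a 21×14 integer matrix of rank 13; reducing to Smith normal form yields diagonal entries (1,1,1,1,1,1,1,1,1,1,1,1,1).

Computing H_k = (kernel of ∂_k) / (image of ∂_{k+1}):

  H_0: rank C_0 − rank ∂_1 = 7 − 6 = 1, and the invariant factors of ∂_1 are all 1, so H_0 = Z.
  H_1: rank ker ∂_1 − rank ∂_2 = (21 − 6) − 13 = 2, and the invariant factors of ∂_2 are all 1, so H_1 = Z^2.
  H_2: rank ker ∂_2 − rank ∂_3 = (14 − 13) − 0 = 1, and there is no ∂_3, so H_2 = Z.

As a check, the Euler characteristic is 7 − 21 + 14 = 0, which agrees with 1 − 2 + 1 = 0.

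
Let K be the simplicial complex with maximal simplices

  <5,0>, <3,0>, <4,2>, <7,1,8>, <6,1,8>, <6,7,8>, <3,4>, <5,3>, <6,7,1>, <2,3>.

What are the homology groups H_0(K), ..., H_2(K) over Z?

H_0 ≅ Z^2,  H_1 ≅ Z^2,  H_2 ≅ Z.

Fix the vertex order 0 < 1 < 2 < 3 < 4 < 5 < 6 < 7 < 8 and write every simplex with vertices in increasing order. Then dim K = 2 and the simplices of K are:

  0-simplices (9): [0], [1], [2], [3], [4], [5], [6], [7], [8]
  1-simplices (12): [0,3], [0,5], [1,6], [1,7], [1,8], [2,3], [2,4], [3,4], [3,5], [6,7], [6,8], [7,8]
  2-simplices (4): [1,6,7], [1,6,8], [1,7,8], [6,7,8]

so the chain groups are C_0 ≅ Z^9, C_1 ≅ Z^12, C_2 ≅ Z^4.

The boundary map ∂_1: C_1 → C_0 maps an edge to its endpoints' difference, ∂[p,q] = q − p. For instance
  ∂[1,8] = [8] − [1].
As a 9×12 matrix over Z this has rank 7, with invariant factors (1,1,1,1,1,1,1).

∂_2: C_2 → C_1 maps a triangle to the signed sum of its edges. For instance
  ∂[1,6,7] = [6,7] − [1,7] + [1,6],
  ∂[1,6,8] = [6,8] − [1,8] + [1,6].
This gives a 12×4 integer matrix of rank 3; reducing to Smith normal form yields diagonal entries (1,1,1).

Reading off H_k = ker ∂_k / im ∂_{k+1}:

  H_0: rank C_0 − rank ∂_1 = 9 − 7 = 2, and the invariant factors of ∂_1 are all 1, so H_0 ≅ Z^2.
  H_1: rank ker ∂_1 − rank ∂_2 = (12 − 7) − 3 = 2, and the invariant factors of ∂_2 are all 1, so H_1 ≅ Z^2.
  H_2: rank ker ∂_2 − rank ∂_3 = (4 − 3) − 0 = 1, and there is no ∂_3, so H_2 ≅ Z.

As a check, the Euler characteristic is 9 − 12 + 4 = 1, which agrees with 2 − 2 + 1 = 1.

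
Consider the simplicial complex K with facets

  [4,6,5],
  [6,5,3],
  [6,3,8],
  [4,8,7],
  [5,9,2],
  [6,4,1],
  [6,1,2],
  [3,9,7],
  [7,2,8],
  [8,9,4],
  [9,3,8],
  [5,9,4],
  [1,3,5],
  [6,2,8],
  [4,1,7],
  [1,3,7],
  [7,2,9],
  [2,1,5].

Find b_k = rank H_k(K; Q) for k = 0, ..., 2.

We work with the vertex ordering 1 < 2 < 3 < 4 < 5 < 6 < 7 < 8 < 9. The simplices of K, each written with vertices in increasing order, are:

  0-simplices (9): [1], [2], [3], [4], [5], [6], [7], [8], [9]
  1-simplices (27): (27 of them)
  2-simplices (18): [1,2,5], [1,2,6], [1,3,5], [1,3,7], [1,4,6], [1,4,7], [2,5,9], [2,6,8], [2,7,8], [2,7,9], [3,5,6], [3,6,8], [3,7,9], [3,8,9], [4,5,6], [4,5,9], [4,7,8], [4,8,9]

giving chain groups C_0 ≅ Z^9, C_1 ≅ Z^27, C_2 ≅ Z^18.

Boundary ∂_1: C_1 → C_0 maps an edge to its endpoints' difference, ∂[p,q] = q − p. For instance
  ∂[2,8] = [8] − [2].
The 9×27 boundary matrix has rank 8 and Smith normal form diag(1,1,1,1,1,1,1,1).

∂_2: C_2 → C_1 acts by ∂[p,q,r] = [q,r] − [p,r] + [p,q]. For instance
  ∂[4,5,6] = [5,6] − [4,6] + [4,5],
  ∂[4,8,9] = [8,9] − [4,9] + [4,8].
This gives a 27×18 integer matrix of rank 18; reducing to Smith normal form yields diagonal entries (1,1,1,1,1,1,1,1,1,1,1,1,1,1,1,1,1,2).

From H_k ≅ ker(∂_k) / im(∂_{k+1}) we obtain:

  H_0: rank C_0 − rank ∂_1 = 9 − 8 = 1, and the invariant factors of ∂_1 are all 1, so H_0 = Z.
  H_1: rank ker ∂_1 − rank ∂_2 = (27 − 8) − 18 = 1, and ∂_2 has invariant factor 2 > 1, so H_1 = Z ⊕ Z_2.
  H_2: rank ker ∂_2 − rank ∂_3 = (18 − 18) − 0 = 0, and there is no ∂_3, so H_2 = 0.

(K is a triangulation of the Klein bottle.)

Hence the Betti numbers are b_0 = 1, b_1 = 1, b_2 = 0.

b_0 = 1, b_1 = 1, b_2 = 0.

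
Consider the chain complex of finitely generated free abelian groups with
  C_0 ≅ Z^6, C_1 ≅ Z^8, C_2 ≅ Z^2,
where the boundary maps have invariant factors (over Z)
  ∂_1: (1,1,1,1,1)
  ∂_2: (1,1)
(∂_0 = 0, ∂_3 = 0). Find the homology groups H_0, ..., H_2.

H_0 ≅ Z,  H_1 ≅ Z,  H_2 = 0.

H_0: b_0 = 6 − 0 − 5 = 1; torsion from ∂_1 factors > 1: none. So H_0 ≅ Z.
H_1: b_1 = 8 − 5 − 2 = 1; torsion from ∂_2 factors > 1: none. So H_1 ≅ Z.
H_2: b_2 = 2 − 2 − 0 = 0; torsion from ∂_3 factors > 1: none. So H_2 ≅ 0.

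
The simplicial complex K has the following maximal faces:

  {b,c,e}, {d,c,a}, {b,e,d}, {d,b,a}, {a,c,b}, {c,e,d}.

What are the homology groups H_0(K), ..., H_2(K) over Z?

Fix the vertex order a < b < c < d < e and write every simplex with vertices in increasing order. Then dim K = 2 and the simplices of K are:

  0-simplices (5): a, b, c, d, e
  1-simplices (9): ab, ac, ad, bc, bd, be, cd, ce, de
  2-simplices (6): abc, abd, acd, bce, bde, cde

so the chain groups are C_0 ≅ Z^5, C_1 ≅ Z^9, C_2 ≅ Z^6.

Boundary ∂_1: C_1 → C_0 sends each edge [p,q] (with p < q) to q − p. For instance
  ∂ab = b − a.
As a 5×9 matrix over Z this has rank 4, with invariant factors (1,1,1,1).

Boundary ∂_2: C_2 → C_1 maps a triangle to the signed sum of its edges. For instance
  ∂bde = de − be + bd,
  ∂bce = ce − be + bc.
The resulting 9×6 matrix has rank 5, and its Smith normal form has invariant factors (1,1,1,1,1).

From H_k ≅ ker(∂_k) / im(∂_{k+1}) we obtain:

  H_0: rank C_0 − rank ∂_1 = 5 − 4 = 1, and the invariant factors of ∂_1 are all 1, so H_0 = Z.
  H_1: rank ker ∂_1 − rank ∂_2 = (9 − 4) − 5 = 0, and the invariant factors of ∂_2 are all 1, so H_1 = 0.
  H_2: rank ker ∂_2 − rank ∂_3 = (6 − 5) − 0 = 1, and there is no ∂_3, so H_2 = Z.

H_0 = Z,  H_1 = 0,  H_2 = Z.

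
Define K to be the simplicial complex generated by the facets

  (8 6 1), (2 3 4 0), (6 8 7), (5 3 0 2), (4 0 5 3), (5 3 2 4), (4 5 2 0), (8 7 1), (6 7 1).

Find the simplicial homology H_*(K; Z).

We work with the vertex ordering 0 < 1 < 2 < 3 < 4 < 5 < 6 < 7 < 8. The simplices of K, each written with vertices in increasing order, are:

  0-simplices (9): [0], [1], [2], [3], [4], [5], [6], [7], [8]
  1-simplices (16): [0,2], [0,3], [0,4], [0,5], [1,6], [1,7], [1,8], [2,3], [2,4], [2,5], [3,4], [3,5], [4,5], [6,7], [6,8], [7,8]
  2-simplices (14): [0,2,3], [0,2,4], [0,2,5], [0,3,4], [0,3,5], [0,4,5], [1,6,7], [1,6,8], [1,7,8], [2,3,4], [2,3,5], [2,4,5], [3,4,5], [6,7,8]
  3-simplices (5): [0,2,3,4], [0,2,3,5], [0,2,4,5], [0,3,4,5], [2,3,4,5]

Hence C_0 ≅ Z^9, C_1 ≅ Z^16, C_2 ≅ Z^14, C_3 ≅ Z^5.

∂_1: C_1 → C_0 is given by ∂[p,q] = [q] − [p].
The 9×16 boundary matrix has rank 7 and Smith normal form diag(1,1,1,1,1,1,1).

Boundary ∂_2: C_2 → C_1 acts by ∂[p,q,r] = [q,r] − [p,r] + [p,q]. For instance
  ∂[1,6,8] = [6,8] − [1,8] + [1,6],
  ∂[0,2,5] = [2,5] − [0,5] + [0,2].
As a 16×14 matrix over Z this has rank 9, with invariant factors (1,1,1,1,1,1,1,1,1).

The boundary map ∂_3: C_3 → C_2 sends each 3-simplex σ to the alternating sum Σ_i (−1)^i (σ with its i-th vertex removed). For instance
  ∂[0,2,3,4] = [2,3,4] − [0,3,4] + [0,2,4] − [0,2,3],
  ∂[0,3,4,5] = [3,4,5] − [0,4,5] + [0,3,5] − [0,3,4].
As a 14×5 matrix over Z this has rank 4, with invariant factors (1,1,1,1).

Reading off H_k = ker ∂_k / im ∂_{k+1}:

  H_0: rank C_0 − rank ∂_1 = 9 − 7 = 2, and the invariant factors of ∂_1 are all 1, so H_0 ≅ Z^2.
  H_1: rank ker ∂_1 − rank ∂_2 = (16 − 7) − 9 = 0, and the invariant factors of ∂_2 are all 1, so H_1 ≅ 0.
  H_2: rank ker ∂_2 − rank ∂_3 = (14 − 9) − 4 = 1, and the invariant factors of ∂_3 are all 1, so H_2 ≅ Z.
  H_3: rank ker ∂_3 − rank ∂_4 = (5 − 4) − 0 = 1, and there is no ∂_4, so H_3 ≅ Z.

H_0 = Z^2,  H_1 = 0,  H_2 = Z,  H_3 = Z.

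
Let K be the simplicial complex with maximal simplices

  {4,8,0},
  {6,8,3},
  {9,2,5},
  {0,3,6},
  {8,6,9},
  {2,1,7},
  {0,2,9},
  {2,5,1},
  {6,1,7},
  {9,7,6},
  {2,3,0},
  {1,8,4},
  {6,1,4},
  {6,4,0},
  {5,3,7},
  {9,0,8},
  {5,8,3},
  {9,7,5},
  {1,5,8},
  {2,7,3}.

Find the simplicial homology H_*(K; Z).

Order the vertices as 0 < 1 < 2 < 3 < 4 < 5 < 6 < 7 < 8 < 9. Listing each simplex with vertices in this order, K has dimension 2 with simplices:

  0-simplices (10): [0], [1], [2], [3], [4], [5], [6], [7], [8], [9]
  1-simplices (30): (30 of them)
  2-simplices (20): (20 of them)

Hence C_0 ≅ Z^10, C_1 ≅ Z^30, C_2 ≅ Z^20.

∂_1: C_1 → C_0 sends each edge [p,q] (with p < q) to q − p.
As a 10×30 matrix over Z this has rank 9, with invariant factors (1,1,1,1,1,1,1,1,1).

Boundary ∂_2: C_2 → C_1 maps a triangle to the signed sum of its edges. For instance
  ∂[0,3,6] = [3,6] − [0,6] + [0,3],
  ∂[0,2,9] = [2,9] − [0,9] + [0,2].
The 30×20 boundary matrix has rank 20 and Smith normal form diag(1,1,1,1,1,1,1,1,1,1,1,1,1,1,1,1,1,1,1,2).

Reading off H_k = ker ∂_k / im ∂_{k+1}:

  H_0: rank C_0 − rank ∂_1 = 10 − 9 = 1, and the invariant factors of ∂_1 are all 1, so H_0 ≅ Z.
  H_1: rank ker ∂_1 − rank ∂_2 = (30 − 9) − 20 = 1, and ∂_2 has invariant factor 2 > 1, so H_1 ≅ Z ⊕ Z/2.
  H_2: rank ker ∂_2 − rank ∂_3 = (20 − 20) − 0 = 0, and there is no ∂_3, so H_2 ≅ 0.

H_0 ≅ Z,  H_1 ≅ Z ⊕ Z/2,  H_2 = 0.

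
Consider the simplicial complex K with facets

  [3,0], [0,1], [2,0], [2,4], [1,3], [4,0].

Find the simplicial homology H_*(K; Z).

K has 5 vertices, 6 edges.
rank ∂_0 = 0, rank ∂_1 = 4 ⇒ b_0 = 5 − 0 − 4 = 1; all invariant factors of ∂_1 are 1 so no torsion. So H_0 = Z.
rank ∂_1 = 4, rank ∂_2 = 0 ⇒ b_1 = 6 − 4 − 0 = 2. So H_1 = Z^2.

H_0 ≅ Z,  H_1 ≅ Z^2.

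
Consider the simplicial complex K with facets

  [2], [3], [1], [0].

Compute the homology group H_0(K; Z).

H_0 ≅ Z^4.

Order the vertices as 0 < 1 < 2 < 3. Listing each simplex with vertices in this order, K has dimension 0 with simplices:

  0-simplices (4): [0], [1], [2], [3]

giving chain groups C_0 ≅ Z^4.

Now H_k = ker ∂_k / im ∂_{k+1}, so:

  H_0: rank C_0 − rank ∂_1 = 4 − 0 = 4, and there is no ∂_1, so H_0 ≅ Z^4.

(K is a triangulation of a set of 4 points.)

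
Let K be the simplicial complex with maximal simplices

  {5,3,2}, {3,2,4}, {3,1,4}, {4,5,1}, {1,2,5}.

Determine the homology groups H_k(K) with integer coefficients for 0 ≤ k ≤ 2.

H_0 ≅ Z,  H_1 ≅ Z,  H_2 = 0.

Fix the vertex order 1 < 2 < 3 < 4 < 5 and write every simplex with vertices in increasing order. Then dim K = 2 and the simplices of K are:

  0-simplices (5): [1], [2], [3], [4], [5]
  1-simplices (10): [1,2], [1,3], [1,4], [1,5], [2,3], [2,4], [2,5], [3,4], [3,5], [4,5]
  2-simplices (5): [1,2,5], [1,3,4], [1,4,5], [2,3,4], [2,3,5]

so the chain groups are C_0 ≅ Z^5, C_1 ≅ Z^10, C_2 ≅ Z^5.

Boundary ∂_1: C_1 → C_0 maps an edge to its endpoints' difference, ∂[p,q] = q − p. For instance
  ∂[3,4] = [4] − [3].
As a 5×10 matrix over Z this has rank 4, with invariant factors (1,1,1,1).

∂_2: C_2 → C_1 sends each 2-simplex [p,q,r] to [q,r] − [p,r] + [p,q]. For instance
  ∂[1,4,5] = [4,5] − [1,5] + [1,4],
  ∂[2,3,5] = [3,5] − [2,5] + [2,3].
As a 10×5 matrix over Z this has rank 5, with invariant factors (1,1,1,1,1).

Now H_k = ker ∂_k / im ∂_{k+1}, so:

  H_0: rank C_0 − rank ∂_1 = 5 − 4 = 1, and the invariant factors of ∂_1 are all 1, so H_0 = Z.
  H_1: rank ker ∂_1 − rank ∂_2 = (10 − 4) − 5 = 1, and the invariant factors of ∂_2 are all 1, so H_1 = Z.
  H_2: rank ker ∂_2 − rank ∂_3 = (5 − 5) − 0 = 0, and there is no ∂_3, so H_2 = 0.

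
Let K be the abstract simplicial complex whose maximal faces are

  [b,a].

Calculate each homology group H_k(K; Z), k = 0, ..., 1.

H_0 = Z,  H_1 = 0.

Fix the vertex order a < b and write every simplex with vertices in increasing order. Then dim K = 1 and the simplices of K are:

  0-simplices (2): a, b
  1-simplices (1): ab

so the chain groups are C_0 ≅ Z^2, C_1 ≅ Z^1.

Boundary ∂_1: C_1 → C_0 sends each edge [p,q] (with p < q) to q − p. For instance
  ∂ab = b − a.
The 2×1 boundary matrix has rank 1 and Smith normal form diag(1).

Reading off H_k = ker ∂_k / im ∂_{k+1}:

  H_0: rank C_0 − rank ∂_1 = 2 − 1 = 1, and the invariant factors of ∂_1 are all 1, so H_0 ≅ Z.
  H_1: rank ker ∂_1 − rank ∂_2 = (1 − 1) − 0 = 0, and there is no ∂_2, so H_1 ≅ 0.

As a check, the Euler characteristic is 2 − 1 = 1, which agrees with 1 − 0 = 1.
(K is a triangulation of the 1-simplex.)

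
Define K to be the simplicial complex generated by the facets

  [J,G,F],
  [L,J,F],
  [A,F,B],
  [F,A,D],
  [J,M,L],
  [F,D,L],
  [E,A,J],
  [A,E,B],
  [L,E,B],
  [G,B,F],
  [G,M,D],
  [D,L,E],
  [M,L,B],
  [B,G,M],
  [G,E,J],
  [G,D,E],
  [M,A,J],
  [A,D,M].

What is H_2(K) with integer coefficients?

H_2 ≅ Z.

Order the vertices as A < B < D < E < F < G < J < L < M. Listing each simplex with vertices in this order, K has dimension 2 with simplices:

  0-simplices (9): A, B, D, E, F, G, J, L, M
  1-simplices (27): AB, AD, AE, AF, AJ, AM, BE, BF, BG, BL, BM, DE, DF, DG, DL, DM, EG, EJ, EL, FG, FJ, FL, GJ, GM, JL, JM, LM
  2-simplices (18): ABE, ABF, ADF, ADM, AEJ, AJM, BEL, BFG, BGM, BLM, DEG, DEL, DFL, DGM, EGJ, FGJ, FJL, JLM

giving chain groups C_0 ≅ Z^9, C_1 ≅ Z^27, C_2 ≅ Z^18.

The boundary map ∂_1: C_1 → C_0 sends each edge [p,q] (with p < q) to q − p. For instance
  ∂AM = M − A.
The 9×27 boundary matrix has rank 8 and Smith normal form diag(1,1,1,1,1,1,1,1).

Boundary ∂_2: C_2 → C_1 sends each 2-simplex [p,q,r] to [q,r] − [p,r] + [p,q]. For instance
  ∂DFL = FL − DL + DF,
  ∂DEG = EG − DG + DE.
This gives a 27×18 integer matrix of rank 17; reducing to Smith normal form yields diagonal entries (1,1,1,1,1,1,1,1,1,1,1,1,1,1,1,1,1).

From H_k ≅ ker(∂_k) / im(∂_{k+1}) we obtain:

  H_2: rank ker ∂_2 − rank ∂_3 = (18 − 17) − 0 = 1, and there is no ∂_3, so H_2 = Z.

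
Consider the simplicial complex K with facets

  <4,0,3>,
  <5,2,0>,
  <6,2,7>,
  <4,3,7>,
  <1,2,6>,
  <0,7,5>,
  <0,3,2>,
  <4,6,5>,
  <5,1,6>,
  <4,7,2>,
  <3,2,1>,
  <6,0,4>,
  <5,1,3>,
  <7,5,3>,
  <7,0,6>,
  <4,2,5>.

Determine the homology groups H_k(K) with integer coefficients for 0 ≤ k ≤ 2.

H_0 = Z,  H_1 = Z^2,  H_2 = Z.

Take the total order 0 < 1 < 2 < 3 < 4 < 5 < 6 < 7 on the vertex set. Then K (dimension 2) consists of the simplices:

  0-simplices (8): [0], [1], [2], [3], [4], [5], [6], [7]
  1-simplices (24): (24 of them)
  2-simplices (16): [0,2,3], [0,2,5], [0,3,4], [0,4,6], [0,5,7], [0,6,7], [1,2,3], [1,2,6], [1,3,5], [1,5,6], [2,4,5], [2,4,7], [2,6,7], [3,4,7], [3,5,7], [4,5,6]

giving chain groups C_0 ≅ Z^8, C_1 ≅ Z^24, C_2 ≅ Z^16.

The boundary map ∂_1: C_1 → C_0 sends each edge [p,q] (with p < q) to q − p. For instance
  ∂[0,5] = [5] − [0].
This gives a 8×24 integer matrix of rank 7; reducing to Smith normal form yields diagonal entries (1,1,1,1,1,1,1).

The boundary map ∂_2: C_2 → C_1 acts by ∂[p,q,r] = [q,r] − [p,r] + [p,q]. For instance
  ∂[1,2,6] = [2,6] − [1,6] + [1,2],
  ∂[0,3,4] = [3,4] − [0,4] + [0,3].
The 24×16 boundary matrix has rank 15 and Smith normal form diag(1,1,1,1,1,1,1,1,1,1,1,1,1,1,1).

From H_k ≅ ker(∂_k) / im(∂_{k+1}) we obtain:

  H_0: rank C_0 − rank ∂_1 = 8 − 7 = 1, and the invariant factors of ∂_1 are all 1, so H_0 ≅ Z.
  H_1: rank ker ∂_1 − rank ∂_2 = (24 − 7) − 15 = 2, and the invariant factors of ∂_2 are all 1, so H_1 ≅ Z^2.
  H_2: rank ker ∂_2 − rank ∂_3 = (16 − 15) − 0 = 1, and there is no ∂_3, so H_2 ≅ Z.

As a check, the Euler characteristic is 8 − 24 + 16 = 0, which agrees with 1 − 2 + 1 = 0.
(K is a triangulation of the torus T^2.)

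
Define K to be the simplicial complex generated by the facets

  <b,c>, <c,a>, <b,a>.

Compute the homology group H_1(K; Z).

H_1 = Z.

Order the vertices as a < b < c. Listing each simplex with vertices in this order, K has dimension 1 with simplices:

  0-simplices (3): a, b, c
  1-simplices (3): ab, ac, bc

so the chain groups are C_0 ≅ Z^3, C_1 ≅ Z^3.

The boundary map ∂_1: C_1 → C_0 is given by ∂[p,q] = [q] − [p].
The 3×3 boundary matrix has rank 2 and Smith normal form diag(1,1).

Computing H_k = (kernel of ∂_k) / (image of ∂_{k+1}):

  H_1: rank ker ∂_1 − rank ∂_2 = (3 − 2) − 0 = 1, and there is no ∂_2, so H_1 ≅ Z.

(K is a triangulation of the circle S^1.)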